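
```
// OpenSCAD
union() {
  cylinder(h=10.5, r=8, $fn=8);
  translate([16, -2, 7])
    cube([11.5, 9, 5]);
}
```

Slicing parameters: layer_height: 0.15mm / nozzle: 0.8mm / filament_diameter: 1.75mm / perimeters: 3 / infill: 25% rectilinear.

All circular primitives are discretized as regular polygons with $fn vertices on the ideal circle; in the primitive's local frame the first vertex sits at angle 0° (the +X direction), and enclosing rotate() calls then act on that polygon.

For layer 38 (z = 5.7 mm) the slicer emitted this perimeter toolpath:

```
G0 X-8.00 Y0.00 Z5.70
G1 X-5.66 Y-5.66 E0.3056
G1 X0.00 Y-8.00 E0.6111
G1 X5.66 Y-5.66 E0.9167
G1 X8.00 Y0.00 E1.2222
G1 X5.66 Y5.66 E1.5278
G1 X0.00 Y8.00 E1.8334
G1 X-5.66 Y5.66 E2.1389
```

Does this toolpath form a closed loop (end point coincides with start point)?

no

Start point (G0): (-8.00, 0.00). End point (last G1): the path does not return to the start — open.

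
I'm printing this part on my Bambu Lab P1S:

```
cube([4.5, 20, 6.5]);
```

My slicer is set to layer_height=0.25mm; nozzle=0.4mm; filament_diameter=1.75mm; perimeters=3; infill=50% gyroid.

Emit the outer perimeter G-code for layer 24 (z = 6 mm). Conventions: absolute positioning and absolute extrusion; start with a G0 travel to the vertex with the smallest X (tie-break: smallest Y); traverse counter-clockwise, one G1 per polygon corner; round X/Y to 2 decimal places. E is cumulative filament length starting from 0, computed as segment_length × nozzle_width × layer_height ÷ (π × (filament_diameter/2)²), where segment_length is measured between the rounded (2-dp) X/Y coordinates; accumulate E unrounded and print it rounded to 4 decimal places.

At z = 6 mm: the cube is present — its section is the full 4.5×20 rectangle. The outline is a single polygon with 4 vertices. Extrusion per mm of travel: 0.4 × 0.25 / (π × 0.875²) = 0.041575. Accumulating E over each segment gives final E = 2.0372.

G0 X0.00 Y0.00 Z6.00
G1 X4.50 Y0.00 E0.1871
G1 X4.50 Y20.00 E1.0186
G1 X0.00 Y20.00 E1.2057
G1 X0.00 Y0.00 E2.0372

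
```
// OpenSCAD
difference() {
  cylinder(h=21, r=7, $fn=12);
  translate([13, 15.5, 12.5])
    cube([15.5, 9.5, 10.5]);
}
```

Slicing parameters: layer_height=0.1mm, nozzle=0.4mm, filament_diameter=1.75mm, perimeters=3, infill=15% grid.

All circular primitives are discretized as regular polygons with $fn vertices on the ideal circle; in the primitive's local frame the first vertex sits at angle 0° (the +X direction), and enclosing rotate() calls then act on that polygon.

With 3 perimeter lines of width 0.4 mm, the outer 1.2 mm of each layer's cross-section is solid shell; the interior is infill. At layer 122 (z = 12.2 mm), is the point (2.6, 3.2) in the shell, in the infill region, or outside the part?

infill

At z = 12.2 mm: the r=7 cylinder contributes a regular 12-gon of circumradius 7; the cube at (13, 15.5) does not reach this height (z outside [12.5, 23]); Subtracting the remaining from the first: none of the subtracted shapes is present at this height, so the r=7 cylinder is unchanged — 1 connected region. Overall, the cross-section is a single solid region. The nearest boundary edge runs (6.06, 3.50)→(3.50, 6.06); distance from the point to it = 2.66 mm. The point is inside the cross-section and 2.66 mm from the nearest boundary — more than the 1.2 mm shell width (3 × 0.4), so it's in the infill interior.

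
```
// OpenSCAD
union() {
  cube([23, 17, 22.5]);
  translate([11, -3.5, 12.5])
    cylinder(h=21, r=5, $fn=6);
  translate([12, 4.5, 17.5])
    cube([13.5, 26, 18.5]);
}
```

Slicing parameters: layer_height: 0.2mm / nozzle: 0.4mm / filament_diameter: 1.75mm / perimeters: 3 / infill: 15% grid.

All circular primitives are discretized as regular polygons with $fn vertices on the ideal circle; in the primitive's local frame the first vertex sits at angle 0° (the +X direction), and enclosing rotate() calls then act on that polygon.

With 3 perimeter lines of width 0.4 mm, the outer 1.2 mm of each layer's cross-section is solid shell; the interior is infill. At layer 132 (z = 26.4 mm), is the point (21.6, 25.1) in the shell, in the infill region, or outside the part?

infill

At z = 26.4 mm: the cube is not intersected at this z (z outside [0, 22.5]); the cylinder at (11, -3.5): section is a regular 6-gon, circumradius r=5; the cube at (12, 4.5) is present — its section is the full 13.5×26 rectangle; Combining (union): the 2 present regions are separate (no shared area or edge), so areas and boundary lengths simply add and each stays a separate island — 2 connected regions. Overall, the cross-section has 2 separate islands. The nearest boundary edge runs (25.50, 30.50)→(25.50, 4.50); distance from the point to it = 3.90 mm. (Shell/infill is judged within the island containing the point — the largest one.) The point is inside the cross-section and 3.90 mm from the nearest boundary — more than the 1.2 mm shell width (3 × 0.4), so it's in the infill interior.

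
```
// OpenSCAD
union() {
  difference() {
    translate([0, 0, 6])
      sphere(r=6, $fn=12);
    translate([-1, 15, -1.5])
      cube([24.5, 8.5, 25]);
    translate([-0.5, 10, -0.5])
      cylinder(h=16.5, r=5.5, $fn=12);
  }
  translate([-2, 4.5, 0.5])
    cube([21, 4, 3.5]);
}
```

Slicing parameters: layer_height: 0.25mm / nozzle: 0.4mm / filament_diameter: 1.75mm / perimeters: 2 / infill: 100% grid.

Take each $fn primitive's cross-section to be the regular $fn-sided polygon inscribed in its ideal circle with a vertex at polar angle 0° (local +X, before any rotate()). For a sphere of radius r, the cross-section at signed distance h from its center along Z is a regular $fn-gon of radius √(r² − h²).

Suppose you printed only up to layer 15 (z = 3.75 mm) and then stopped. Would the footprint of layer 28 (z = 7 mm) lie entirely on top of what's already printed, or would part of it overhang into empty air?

Compare the two slices. At z = 3.75: the r=6 sphere contributes a regular 12-gon of circumradius √(6²−2.25²) = 5.562 (area = (12/2)·5.562²·sin(360°/12) = 92.81 mm²); the cube at (-1, 15) is present — its section is the full 24.5×8.5 rectangle (area 208.25 mm²); the cylinder at (-0.5, 10): section is a regular 12-gon, circumradius r=5.5 (area = (12/2)·5.500²·sin(360°/12) = 90.75 mm²); Subtracting the remaining from the first: starting from the r=6 sphere (92.81 mm²), the 24.5×8.5 cube at (-1, 15) misses the remaining region (no effect); the r=5.5 cylinder at (-0.5, 10) partially overlaps it — only the 2.07 mm² overlap (of its 90.75 mm²) is removed, clipping the outline — area = 90.74 mm²; the cube at (-2, 4.5) is present — its section is the full 21×4 rectangle (area 84.00 mm²); Combining (union): the regions partially overlap — summed areas 174.74 mm² minus the doubly-counted overlap 1.50 mm² gives 173.24 mm² — area = 173.24 mm². At z = 7: the sphere: section is a regular 12-gon, circumradius = √(r²−h²) = √(6²−1²) = 5.916 (area = (12/2)·5.916²·sin(360°/12) = 105.00 mm²); the 24.5×8.5 cube at (-1, 15) contributes its full rectangle (area 208.25 mm²); the r=5.5 cylinder at (-0.5, 10) contributes a regular 12-gon of circumradius 5.5 (area = (12/2)·5.500²·sin(360°/12) = 90.75 mm²); Subtracting the remaining from the first: starting from the r=6 sphere (105.00 mm²), the 24.5×8.5 cube at (-1, 15) misses the remaining region (no effect); the r=5.5 cylinder at (-0.5, 10) partially overlaps it — only the 3.71 mm² overlap (of its 90.75 mm²) is removed, clipping the outline — area = 101.29 mm²; the cube at (-2, 4.5) is absent (z outside [0.5, 4]); Combining (union): only that combined region is present, so the union is just that shape — area = 101.29 mm². Checking containment: at z = 7 the cross-section extends beyond the z = 3.75 cross-section by about 10.04 mm².

part overhangs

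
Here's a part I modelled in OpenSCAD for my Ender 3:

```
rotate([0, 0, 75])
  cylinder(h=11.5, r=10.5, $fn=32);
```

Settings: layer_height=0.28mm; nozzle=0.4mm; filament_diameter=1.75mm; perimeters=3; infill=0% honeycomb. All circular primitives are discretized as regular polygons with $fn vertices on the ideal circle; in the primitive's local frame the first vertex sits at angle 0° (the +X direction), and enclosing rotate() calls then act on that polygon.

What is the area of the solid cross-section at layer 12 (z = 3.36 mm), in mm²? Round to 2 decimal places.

344.14 mm²

At z = 3.36 mm: the cylinder: section is a regular 32-gon, circumradius r=10.5 (area = (32/2)·10.500²·sin(360°/32) = 344.14 mm²); (whole slice rotated 75° about Z — lengths, areas and connectivity unchanged). Overall, the cross-section is a single solid region. Net area = 344.14 mm².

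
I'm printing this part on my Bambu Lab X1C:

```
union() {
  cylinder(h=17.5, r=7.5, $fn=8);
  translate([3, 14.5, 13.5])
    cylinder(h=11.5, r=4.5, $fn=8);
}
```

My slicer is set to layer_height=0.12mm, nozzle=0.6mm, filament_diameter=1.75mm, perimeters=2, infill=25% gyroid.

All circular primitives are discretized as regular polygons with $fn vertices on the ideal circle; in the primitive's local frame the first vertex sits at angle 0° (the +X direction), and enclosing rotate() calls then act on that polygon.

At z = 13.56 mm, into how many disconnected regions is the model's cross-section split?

2

At z = 13.56 mm: the r=7.5 cylinder gives a regular 8-gon of circumradius 7.5 (constant along its height); the cylinder at (3, 14.5): section is a regular 8-gon, circumradius r=4.5; Taking the union: the 2 present regions are separate (no shared area or edge), so areas and boundary lengths simply add and each stays a separate island — 2 connected regions. The result has 2 disconnected regions.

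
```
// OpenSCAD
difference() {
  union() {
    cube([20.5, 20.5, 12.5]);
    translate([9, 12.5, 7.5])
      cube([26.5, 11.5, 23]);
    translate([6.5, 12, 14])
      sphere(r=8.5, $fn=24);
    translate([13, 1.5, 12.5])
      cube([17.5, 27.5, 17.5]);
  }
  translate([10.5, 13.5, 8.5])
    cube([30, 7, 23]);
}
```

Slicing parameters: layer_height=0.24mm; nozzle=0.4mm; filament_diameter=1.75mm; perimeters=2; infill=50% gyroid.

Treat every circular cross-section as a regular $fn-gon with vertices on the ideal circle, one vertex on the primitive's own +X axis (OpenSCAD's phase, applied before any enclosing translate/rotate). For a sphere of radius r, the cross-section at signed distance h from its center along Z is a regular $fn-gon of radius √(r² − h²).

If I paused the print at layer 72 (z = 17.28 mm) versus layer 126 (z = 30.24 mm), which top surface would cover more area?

layer 72 (z = 17.28 mm)

Layer 72 (z = 17.28): the cube is absent (z outside [0, 12.5]); the cube at (9, 12.5) is present — its section is the full 26.5×11.5 rectangle (area 304.75 mm²); the r=8.5 sphere at (6.5, 12) slices to a regular 24-gon of circumradius 7.842 (√(r²−h²) with h=3.28 from center) (area = (24/2)·7.842²·sin(360°/24) = 190.98 mm²); the 17.5×27.5 cube at (13, 1.5) contributes its full rectangle (area 481.25 mm²); Taking the union: the regions partially overlap — summed areas 976.98 mm² minus the doubly-counted overlap 231.63 mm² gives 745.35 mm² — area = 745.35 mm²; the cube at (10.5, 13.5) is present — its section is the full 30×7 rectangle (area 210.00 mm²); After the difference (first − rest): starting from that combined region (745.35 mm²), the 30×7 cube at (10.5, 13.5) partially overlaps it — only the 175.00 mm² overlap (of its 210.00 mm²) is removed, clipping the outline — area = 570.35 mm². So its area = 570.35 mm². Layer 126 (z = 30.24): the cube does not reach this height (z outside [0, 12.5]); the 26.5×11.5 cube at (9, 12.5) contributes its full rectangle (area 304.75 mm²); the sphere at (6.5, 12) is not intersected at this z (|z−center|=16.240 > r=8.5); the cube at (13, 1.5) does not reach this height (z outside [12.5, 30]); Taking the union: only the 26.5×11.5 cube at (9, 12.5) is present, so the union is just that shape — area = 304.75 mm²; the cube at (10.5, 13.5) is present — its section is the full 30×7 rectangle (area 210.00 mm²); Subtracting the remaining from the first: starting from that combined region (304.75 mm²), the 30×7 cube at (10.5, 13.5) partially overlaps it — only the 175.00 mm² overlap (of its 210.00 mm²) is removed, clipping the outline — area = 129.75 mm². So its area = 129.75 mm². Layer 72 is larger (570.35 vs 129.75 mm²).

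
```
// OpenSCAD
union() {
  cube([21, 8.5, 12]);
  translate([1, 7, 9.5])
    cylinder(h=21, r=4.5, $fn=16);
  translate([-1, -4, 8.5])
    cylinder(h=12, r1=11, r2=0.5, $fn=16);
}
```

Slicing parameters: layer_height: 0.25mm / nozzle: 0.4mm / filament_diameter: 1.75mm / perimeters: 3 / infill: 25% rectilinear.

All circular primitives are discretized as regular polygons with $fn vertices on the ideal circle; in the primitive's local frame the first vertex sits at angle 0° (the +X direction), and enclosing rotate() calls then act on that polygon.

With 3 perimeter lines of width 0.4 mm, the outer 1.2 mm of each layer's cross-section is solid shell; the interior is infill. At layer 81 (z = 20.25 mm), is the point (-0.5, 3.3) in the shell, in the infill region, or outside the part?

shell

At z = 20.25 mm: the cube is not intersected at this z (z outside [0, 12]); the r=4.5 cylinder at (1, 7) contributes a regular 16-gon of circumradius 4.5; the cone at (-1, -4) contributes a regular 16-gon of circumradius 0.719 (interpolated between r1=11 and r2=0.5 at t=0.979); Merging all regions: the 2 present regions are separate (no shared area or edge), so areas and boundary lengths simply add and each stays a separate island — 2 connected regions. Overall, the cross-section has 2 separate islands. The nearest boundary edge runs (1.00, 2.50)→(-0.72, 2.84); distance from the point to it = 0.49 mm. (Shell/infill is judged within the island containing the point — the largest one.) The point is inside the cross-section, 0.49 mm from the nearest boundary — within the 1.2 mm shell band (3 × 0.4).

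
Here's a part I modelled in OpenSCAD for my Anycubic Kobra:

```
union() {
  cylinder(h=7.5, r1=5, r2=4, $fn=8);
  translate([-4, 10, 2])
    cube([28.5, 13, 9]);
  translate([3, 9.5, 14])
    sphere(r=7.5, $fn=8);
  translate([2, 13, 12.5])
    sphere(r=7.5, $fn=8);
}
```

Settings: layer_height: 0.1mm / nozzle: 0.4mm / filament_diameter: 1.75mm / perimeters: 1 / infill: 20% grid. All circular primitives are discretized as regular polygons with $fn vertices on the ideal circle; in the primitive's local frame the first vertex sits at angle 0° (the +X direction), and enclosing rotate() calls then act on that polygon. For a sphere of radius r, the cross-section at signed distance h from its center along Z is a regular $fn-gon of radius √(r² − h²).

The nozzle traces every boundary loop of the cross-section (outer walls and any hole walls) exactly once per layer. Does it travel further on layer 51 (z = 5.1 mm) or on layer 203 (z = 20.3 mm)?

Layer 51 (z = 5.1): the cone: at t=0.680 of its height the radius interpolates to r₁+(r₂−r₁)t = 4.320, giving a regular 8-gon of that circumradius (perimeter = 2·8·4.320·sin(180°/8) = 26.45 mm); the cube at (-4, 10) (footprint 28.5×13) is included at this height (perimeter 83.00 mm); the sphere at (3, 9.5) is not intersected at this z (|z−center|=8.900 > r=7.5); the r=7.5 sphere at (2, 13) slices to a regular 8-gon of circumradius 1.221 (√(r²−h²) with h=7.4 from center) (perimeter = 2·8·1.221·sin(180°/8) = 7.47 mm); Combining (union): the regions partially overlap (shared area 4.21 mm²), so the edge portions inside another operand are dropped and the merged outline is re-measured after clipping — boundary = 109.45 mm. So its perimeter = 109.45 mm. Layer 203 (z = 20.3): the cone does not reach this height (z outside [0, 7.5]); the cube at (-4, 10) does not reach this height (z outside [2, 11]); the r=7.5 sphere at (3, 9.5) slices to a regular 8-gon of circumradius 4.069 (√(r²−h²) with h=6.3 from center) (perimeter = 2·8·4.069·sin(180°/8) = 24.92 mm); the sphere at (2, 13) is absent (|z−center|=7.800 > r=7.5); Merging all regions: only the r=7.5 sphere at (3, 9.5) is present, so the union is just that shape — boundary = 24.92 mm. So its perimeter = 24.92 mm. Layer 51 is larger (109.45 vs 24.92 mm).

layer 51 (z = 5.1 mm)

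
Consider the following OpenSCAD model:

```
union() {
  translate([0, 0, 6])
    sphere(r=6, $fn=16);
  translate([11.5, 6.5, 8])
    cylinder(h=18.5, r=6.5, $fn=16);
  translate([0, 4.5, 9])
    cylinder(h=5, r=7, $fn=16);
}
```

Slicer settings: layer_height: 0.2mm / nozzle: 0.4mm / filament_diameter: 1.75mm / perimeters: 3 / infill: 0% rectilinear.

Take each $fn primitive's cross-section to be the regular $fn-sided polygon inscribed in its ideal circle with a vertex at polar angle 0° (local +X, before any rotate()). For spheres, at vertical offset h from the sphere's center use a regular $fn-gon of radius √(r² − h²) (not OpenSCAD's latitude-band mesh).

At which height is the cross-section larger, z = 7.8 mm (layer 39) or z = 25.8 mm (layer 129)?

layer 129 (z = 25.8 mm)

Layer 39 (z = 7.8): the r=6 sphere contributes a regular 16-gon of circumradius √(6²−1.8²) = 5.724 (area = (16/2)·5.724²·sin(360°/16) = 100.29 mm²); the cylinder at (11.5, 6.5) is absent (z outside [8, 26.5]); the cylinder at (0, 4.5) does not reach this height (z outside [9, 14]); Taking the union: only the r=6 sphere is present, so the union is just that shape — area = 100.29 mm². So its area = 100.29 mm². Layer 129 (z = 25.8): the sphere does not reach this height (|z−center|=19.800 > r=6); the r=6.5 cylinder at (11.5, 6.5) contributes a regular 16-gon of circumradius 6.5 (area = (16/2)·6.500²·sin(360°/16) = 129.35 mm²); the cylinder at (0, 4.5) is not intersected at this z (z outside [9, 14]); Taking the union: only the r=6.5 cylinder at (11.5, 6.5) is present, so the union is just that shape — area = 129.35 mm². So its area = 129.35 mm². Layer 129 is larger (129.35 vs 100.29 mm²).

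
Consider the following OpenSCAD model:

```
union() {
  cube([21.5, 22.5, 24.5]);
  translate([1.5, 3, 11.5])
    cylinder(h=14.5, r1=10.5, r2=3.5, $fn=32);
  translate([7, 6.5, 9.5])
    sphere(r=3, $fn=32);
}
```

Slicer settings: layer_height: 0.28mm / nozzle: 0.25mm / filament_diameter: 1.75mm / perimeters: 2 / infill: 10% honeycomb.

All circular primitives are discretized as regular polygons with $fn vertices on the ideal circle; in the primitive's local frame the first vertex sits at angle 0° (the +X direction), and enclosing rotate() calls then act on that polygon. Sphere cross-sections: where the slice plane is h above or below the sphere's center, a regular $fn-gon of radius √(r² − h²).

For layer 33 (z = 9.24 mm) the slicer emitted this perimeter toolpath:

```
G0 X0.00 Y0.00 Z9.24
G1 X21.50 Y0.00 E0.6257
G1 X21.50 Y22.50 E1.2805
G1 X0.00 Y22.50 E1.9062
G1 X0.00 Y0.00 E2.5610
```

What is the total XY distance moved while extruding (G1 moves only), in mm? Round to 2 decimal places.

Sum the Euclidean lengths of each G1 segment: total = 88.00 mm.

88.00 mm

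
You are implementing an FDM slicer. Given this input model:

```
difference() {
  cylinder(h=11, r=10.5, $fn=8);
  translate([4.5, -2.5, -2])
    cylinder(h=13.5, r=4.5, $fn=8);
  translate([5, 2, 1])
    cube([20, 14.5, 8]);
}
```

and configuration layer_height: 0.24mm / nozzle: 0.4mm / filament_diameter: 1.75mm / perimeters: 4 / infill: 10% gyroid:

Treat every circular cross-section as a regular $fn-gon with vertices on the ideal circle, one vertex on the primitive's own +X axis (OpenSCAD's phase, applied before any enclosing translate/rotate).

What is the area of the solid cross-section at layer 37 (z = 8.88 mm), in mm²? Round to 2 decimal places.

At z = 8.88 mm: the cylinder: section is a regular 8-gon, circumradius r=10.5 (area = (8/2)·10.500²·sin(360°/8) = 311.83 mm²); the r=4.5 cylinder at (4.5, -2.5) contributes a regular 8-gon of circumradius 4.5 (area = (8/2)·4.500²·sin(360°/8) = 57.28 mm²); the cube at (5, 2) is present — its section is the full 20×14.5 rectangle (area 290.00 mm²); Taking the first minus the rest: starting from the r=10.5 cylinder (311.83 mm²), the r=4.5 cylinder at (4.5, -2.5) lies wholly inside it (removes its full 57.28 mm² and its 27.55 mm outline becomes a hole wall); the 20×14.5 cube at (5, 2) partially overlaps it — only the 20.46 mm² overlap (of its 290.00 mm²) is removed, clipping the outline — area = 234.09 mm². Overall, the cross-section is one region with 1 hole. Net area = 234.09 mm².

234.09 mm²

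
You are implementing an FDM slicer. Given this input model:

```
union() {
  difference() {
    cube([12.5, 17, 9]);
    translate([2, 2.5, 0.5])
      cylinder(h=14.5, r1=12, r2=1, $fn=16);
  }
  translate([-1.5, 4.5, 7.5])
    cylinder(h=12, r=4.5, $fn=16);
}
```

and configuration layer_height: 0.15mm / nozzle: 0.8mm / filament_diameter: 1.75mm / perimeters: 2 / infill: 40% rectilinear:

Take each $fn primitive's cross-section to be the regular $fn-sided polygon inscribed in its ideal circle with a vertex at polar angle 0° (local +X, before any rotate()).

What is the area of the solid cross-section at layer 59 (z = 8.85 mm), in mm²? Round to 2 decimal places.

219.87 mm²

At z = 8.85 mm: the cube is present — its section is the full 12.5×17 rectangle (area 212.50 mm²); the cone at (2, 2.5): at t=0.576 of its height the radius interpolates to r₁+(r₂−r₁)t = 5.666, giving a regular 16-gon of that circumradius (area = (16/2)·5.666²·sin(360°/16) = 98.27 mm²); Subtracting the remaining from the first: starting from the 12.5×17 cube (212.50 mm²), the cone at (2, 2.5) partially overlaps it — only the 54.02 mm² overlap (of its 98.27 mm²) is removed, clipping the outline — area = 158.48 mm²; the r=4.5 cylinder at (-1.5, 4.5) gives a regular 16-gon of circumradius 4.5 (constant along its height) (area = (16/2)·4.500²·sin(360°/16) = 61.99 mm²); Merging all regions: the regions partially overlap — summed areas 220.48 mm² minus the doubly-counted overlap 0.61 mm² gives 219.87 mm² — area = 219.87 mm². Overall, the cross-section is a single solid region. Net area = 219.87 mm².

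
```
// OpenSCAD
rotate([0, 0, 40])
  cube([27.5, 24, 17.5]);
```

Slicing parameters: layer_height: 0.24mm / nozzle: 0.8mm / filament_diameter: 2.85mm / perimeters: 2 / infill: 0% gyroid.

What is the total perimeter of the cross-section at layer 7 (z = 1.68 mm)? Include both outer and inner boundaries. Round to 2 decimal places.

At z = 1.68 mm: the cube (footprint 27.5×24) is included at this height (perimeter 103.00 mm); (rotated 40° about Z; rotation is an isometry so areas/perimeters/island counts are preserved). Overall, the cross-section is a single solid region. Total boundary length (outer) = 103.00 mm.

103.00 mm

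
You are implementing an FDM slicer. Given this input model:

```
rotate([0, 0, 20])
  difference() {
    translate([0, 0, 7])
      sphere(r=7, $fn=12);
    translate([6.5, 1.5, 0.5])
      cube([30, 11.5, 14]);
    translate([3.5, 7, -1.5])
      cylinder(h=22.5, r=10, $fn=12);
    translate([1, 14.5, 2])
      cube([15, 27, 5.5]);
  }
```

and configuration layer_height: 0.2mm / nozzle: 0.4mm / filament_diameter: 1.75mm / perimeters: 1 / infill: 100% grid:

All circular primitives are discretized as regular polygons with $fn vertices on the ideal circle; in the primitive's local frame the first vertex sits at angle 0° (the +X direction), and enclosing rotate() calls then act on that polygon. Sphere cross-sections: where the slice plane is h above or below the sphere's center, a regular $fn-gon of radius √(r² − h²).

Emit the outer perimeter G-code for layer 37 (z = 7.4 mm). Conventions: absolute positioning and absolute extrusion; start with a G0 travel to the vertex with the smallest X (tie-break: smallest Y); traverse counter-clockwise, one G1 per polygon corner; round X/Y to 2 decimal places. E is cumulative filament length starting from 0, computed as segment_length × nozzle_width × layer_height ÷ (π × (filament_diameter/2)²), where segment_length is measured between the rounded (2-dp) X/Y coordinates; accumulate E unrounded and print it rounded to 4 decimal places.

At z = 7.4 mm: the r=7 sphere slices to a regular 12-gon of circumradius 6.989 (√(r²−h²) with h=0.4 from center); the 30×11.5 cube at (6.5, 1.5) contributes its full rectangle; the r=10 cylinder at (3.5, 7) contributes a regular 12-gon of circumradius 10; the cube at (1, 14.5) is present — its section is the full 15×27 rectangle; Taking the first minus the rest: starting from the r=7 sphere, the 30×11.5 cube at (6.5, 1.5) partially overlaps it — only the 0.01 mm² overlap (of its 345.00 mm²) is removed, clipping the outline; the r=10 cylinder at (3.5, 7) partially overlaps it — only the 87.95 mm² overlap (of its 300.00 mm²) is removed, clipping the outline; the 15×27 cube at (1, 14.5) misses the remaining region (no effect) — 1 connected region; (rotated 20° about Z; rotation is an isometry so areas/perimeters/island counts are preserved). The outline is a single polygon with 12 vertices. Extrusion per mm of travel: 0.4 × 0.2 / (π × 0.875²) = 0.033260. Accumulating E over each segment gives final E = 1.2926.

G0 X-6.88 Y1.21 Z7.40
G1 X-6.57 Y-2.39 E0.1202
G1 X-4.49 Y-5.35 E0.2405
G1 X-1.21 Y-6.88 E0.3609
G1 X2.39 Y-6.57 E0.4811
G1 X5.35 Y-4.49 E0.6014
G1 X6.88 Y-1.21 E0.7218
G1 X6.77 Y0.10 E0.7655
G1 X4.31 Y-1.62 E0.8653
G1 X-0.84 Y-2.07 E1.0373
G1 X-5.53 Y0.11 E1.2093
G1 X-6.65 Y1.71 E1.2742
G1 X-6.88 Y1.21 E1.2926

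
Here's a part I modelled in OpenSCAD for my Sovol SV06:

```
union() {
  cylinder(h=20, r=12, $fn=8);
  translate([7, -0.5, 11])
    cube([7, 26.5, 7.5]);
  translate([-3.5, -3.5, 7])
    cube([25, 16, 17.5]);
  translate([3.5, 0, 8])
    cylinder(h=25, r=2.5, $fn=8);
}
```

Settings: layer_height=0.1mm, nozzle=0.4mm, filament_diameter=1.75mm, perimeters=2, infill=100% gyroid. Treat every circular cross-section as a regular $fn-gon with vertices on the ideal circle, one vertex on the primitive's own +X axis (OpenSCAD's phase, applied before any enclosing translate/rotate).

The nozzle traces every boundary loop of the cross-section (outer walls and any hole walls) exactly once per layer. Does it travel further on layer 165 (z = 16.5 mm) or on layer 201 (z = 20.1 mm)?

layer 165 (z = 16.5 mm)

Layer 165 (z = 16.5): the cylinder: section is a regular 8-gon, circumradius r=12 (perimeter = 2·8·12.000·sin(180°/8) = 73.48 mm); the cube at (7, -0.5) is present — its section is the full 7×26.5 rectangle (perimeter 67.00 mm); the 25×16 cube at (-3.5, -3.5) contributes its full rectangle (perimeter 82.00 mm); the r=2.5 cylinder at (3.5, 0) gives a regular 8-gon of circumradius 2.5 (constant along its height) (perimeter = 2·8·2.500·sin(180°/8) = 15.31 mm); Taking the union: the regions partially overlap (shared area 301.68 mm²), so the edge portions inside another operand are dropped and the merged outline is re-measured after clipping — boundary = 128.43 mm. So its perimeter = 128.43 mm. Layer 201 (z = 20.1): the cylinder does not reach this height (z outside [0, 20]); the cube at (7, -0.5) does not reach this height (z outside [11, 18.5]); the 25×16 cube at (-3.5, -3.5) contributes its full rectangle (perimeter 82.00 mm); the cylinder at (3.5, 0): section is a regular 8-gon, circumradius r=2.5 (perimeter = 2·8·2.500·sin(180°/8) = 15.31 mm); Merging all regions: the r=2.5 cylinder at (3.5, 0) lies entirely inside the 25×16 cube at (-3.5, -3.5), so the union is just the 25×16 cube at (-3.5, -3.5) — boundary = 82.00 mm. So its perimeter = 82.00 mm. Layer 165 is larger (128.43 vs 82.00 mm).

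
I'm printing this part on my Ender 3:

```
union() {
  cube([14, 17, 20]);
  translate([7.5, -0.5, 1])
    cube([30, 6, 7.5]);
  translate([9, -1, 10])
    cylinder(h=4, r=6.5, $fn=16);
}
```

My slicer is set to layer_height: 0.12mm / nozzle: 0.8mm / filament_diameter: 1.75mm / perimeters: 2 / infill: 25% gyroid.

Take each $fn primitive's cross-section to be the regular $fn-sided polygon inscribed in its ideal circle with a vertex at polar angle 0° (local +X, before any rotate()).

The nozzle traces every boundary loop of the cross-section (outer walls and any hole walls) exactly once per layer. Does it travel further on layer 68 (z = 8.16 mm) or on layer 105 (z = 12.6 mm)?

layer 68 (z = 8.16 mm)

Layer 68 (z = 8.16): the 14×17 cube contributes its full rectangle (perimeter 62.00 mm); the 30×6 cube at (7.5, -0.5) contributes its full rectangle (perimeter 72.00 mm); the cylinder at (9, -1) does not reach this height (z outside [10, 14]); Merging all regions: the regions partially overlap (shared area 35.75 mm²), so the edge portions inside another operand are dropped and the merged outline is re-measured after clipping — boundary = 110.00 mm. So its perimeter = 110.00 mm. Layer 105 (z = 12.6): the cube is present — its section is the full 14×17 rectangle (perimeter 62.00 mm); the cube at (7.5, -0.5) is absent (z outside [1, 8.5]); the cylinder at (9, -1): section is a regular 16-gon, circumradius r=6.5 (perimeter = 2·16·6.500·sin(180°/16) = 40.58 mm); Combining (union): the regions partially overlap (shared area 49.40 mm²), so the edge portions inside another operand are dropped and the merged outline is re-measured after clipping — boundary = 73.36 mm. So its perimeter = 73.36 mm. Layer 68 is larger (110.00 vs 73.36 mm).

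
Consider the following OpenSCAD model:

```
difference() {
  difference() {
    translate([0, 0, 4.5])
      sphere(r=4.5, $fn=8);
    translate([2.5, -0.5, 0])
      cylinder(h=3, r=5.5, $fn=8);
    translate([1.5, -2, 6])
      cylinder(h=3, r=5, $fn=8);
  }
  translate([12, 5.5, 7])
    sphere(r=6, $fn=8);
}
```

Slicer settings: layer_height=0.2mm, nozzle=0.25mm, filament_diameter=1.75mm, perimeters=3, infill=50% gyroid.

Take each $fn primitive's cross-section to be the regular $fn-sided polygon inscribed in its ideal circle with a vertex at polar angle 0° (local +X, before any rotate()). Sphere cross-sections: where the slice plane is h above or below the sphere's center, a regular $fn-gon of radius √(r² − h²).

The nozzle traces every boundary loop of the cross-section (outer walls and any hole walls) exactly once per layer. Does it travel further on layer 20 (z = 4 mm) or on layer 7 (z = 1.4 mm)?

layer 20 (z = 4 mm)

Layer 20 (z = 4): the r=4.5 sphere slices to a regular 8-gon of circumradius 4.472 (√(r²−h²) with h=0.5 from center) (perimeter = 2·8·4.472·sin(180°/8) = 27.38 mm); the cylinder at (2.5, -0.5) does not reach this height (z outside [0, 3]); the cylinder at (1.5, -2) does not reach this height (z outside [6, 9]); Subtracting the remaining from the first: none of the subtracted shapes is present at this height, so the r=4.5 sphere is unchanged — boundary = 27.38 mm; the r=6 sphere at (12, 5.5) slices to a regular 8-gon of circumradius 5.196 (√(r²−h²) with h=3 from center) (perimeter = 2·8·5.196·sin(180°/8) = 31.82 mm); Subtracting the remaining from the first: starting from that combined region, the r=6 sphere at (12, 5.5) misses the remaining region (no effect) — boundary = 27.38 mm. So its perimeter = 27.38 mm. Layer 7 (z = 1.4): the r=4.5 sphere slices to a regular 8-gon of circumradius 3.262 (√(r²−h²) with h=3.1 from center) (perimeter = 2·8·3.262·sin(180°/8) = 19.97 mm); the r=5.5 cylinder at (2.5, -0.5) contributes a regular 8-gon of circumradius 5.5 (perimeter = 2·8·5.500·sin(180°/8) = 33.68 mm); the cylinder at (1.5, -2) is not intersected at this z (z outside [6, 9]); Subtracting the remaining from the first: starting from the r=4.5 sphere, the r=5.5 cylinder at (2.5, -0.5) partially overlaps it — only the 28.73 mm² overlap (of its 85.56 mm²) is removed, clipping the outline — boundary = 10.95 mm; the r=6 sphere at (12, 5.5) contributes a regular 8-gon of circumradius √(6²−5.6²) = 2.154 (perimeter = 2·8·2.154·sin(180°/8) = 13.19 mm); After the difference (first − rest): starting from the result so far, the r=6 sphere at (12, 5.5) misses the remaining region (no effect) — boundary = 10.95 mm. So its perimeter = 10.95 mm. Layer 20 is larger (27.38 vs 10.95 mm).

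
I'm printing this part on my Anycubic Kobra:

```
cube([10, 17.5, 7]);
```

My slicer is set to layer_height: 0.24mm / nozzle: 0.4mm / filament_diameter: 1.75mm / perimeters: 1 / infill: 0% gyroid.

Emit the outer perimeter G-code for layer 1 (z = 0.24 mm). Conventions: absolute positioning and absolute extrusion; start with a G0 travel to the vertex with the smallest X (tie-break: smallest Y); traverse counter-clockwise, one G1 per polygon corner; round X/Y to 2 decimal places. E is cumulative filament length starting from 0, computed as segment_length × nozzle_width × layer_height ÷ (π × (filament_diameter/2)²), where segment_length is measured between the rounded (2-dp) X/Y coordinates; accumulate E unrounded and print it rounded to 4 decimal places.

At z = 0.24 mm: the cube is present — its section is the full 10×17.5 rectangle. The outline is a single polygon with 4 vertices. Extrusion per mm of travel: 0.4 × 0.24 / (π × 0.875²) = 0.039912. Accumulating E over each segment gives final E = 2.1952.

G0 X0.00 Y0.00 Z0.24
G1 X10.00 Y0.00 E0.3991
G1 X10.00 Y17.50 E1.0976
G1 X0.00 Y17.50 E1.4967
G1 X0.00 Y0.00 E2.1952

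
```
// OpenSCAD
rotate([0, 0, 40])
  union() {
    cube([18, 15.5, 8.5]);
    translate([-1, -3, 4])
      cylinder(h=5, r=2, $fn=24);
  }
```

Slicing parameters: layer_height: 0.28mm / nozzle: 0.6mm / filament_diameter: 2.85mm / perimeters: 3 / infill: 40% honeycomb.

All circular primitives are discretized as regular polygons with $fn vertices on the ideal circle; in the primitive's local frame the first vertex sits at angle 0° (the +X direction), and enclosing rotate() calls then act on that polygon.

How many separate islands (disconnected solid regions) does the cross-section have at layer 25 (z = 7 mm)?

2

At z = 7 mm: the cube (footprint 18×15.5) is included at this height; the r=2 cylinder at (-1, -3) gives a regular 24-gon of circumradius 2 (constant along its height); Combining (union): the 2 present regions are separate (no shared area or edge), so areas and boundary lengths simply add and each stays a separate island — 2 connected regions; (rotated 40° about Z; rotation is an isometry so areas/perimeters/island counts are preserved). Overall, the cross-section has 2 separate islands. Island count = 2.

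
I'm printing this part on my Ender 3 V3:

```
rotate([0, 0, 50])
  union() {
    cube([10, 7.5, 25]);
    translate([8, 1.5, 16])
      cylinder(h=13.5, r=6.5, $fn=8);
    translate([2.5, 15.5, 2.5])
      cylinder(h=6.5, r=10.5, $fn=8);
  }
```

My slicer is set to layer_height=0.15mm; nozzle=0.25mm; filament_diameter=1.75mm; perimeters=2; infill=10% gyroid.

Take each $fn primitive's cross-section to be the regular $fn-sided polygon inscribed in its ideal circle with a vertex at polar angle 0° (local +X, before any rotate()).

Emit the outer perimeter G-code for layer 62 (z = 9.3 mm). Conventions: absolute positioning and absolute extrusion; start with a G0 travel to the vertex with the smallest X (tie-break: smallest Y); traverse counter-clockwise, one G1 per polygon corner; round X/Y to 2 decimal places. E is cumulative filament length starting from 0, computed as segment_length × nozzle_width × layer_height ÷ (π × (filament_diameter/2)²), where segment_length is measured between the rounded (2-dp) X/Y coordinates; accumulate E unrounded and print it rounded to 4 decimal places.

At z = 9.3 mm: the cube is present — its section is the full 10×7.5 rectangle; the cylinder at (8, 1.5) does not reach this height (z outside [16, 29.5]); the cylinder at (2.5, 15.5) is not intersected at this z (z outside [2.5, 9]); Combining (union): only the 10×7.5 cube is present, so the union is just that shape — 1 connected region; (whole slice rotated 50° about Z — lengths, areas and connectivity unchanged). The outline is a single polygon with 4 vertices. Extrusion per mm of travel: 0.25 × 0.15 / (π × 0.875²) = 0.015591. Accumulating E over each segment gives final E = 0.5458.

G0 X-5.75 Y4.82 Z9.30
G1 X0.00 Y0.00 E0.1170
G1 X6.43 Y7.66 E0.2729
G1 X0.68 Y12.48 E0.3899
G1 X-5.75 Y4.82 E0.5458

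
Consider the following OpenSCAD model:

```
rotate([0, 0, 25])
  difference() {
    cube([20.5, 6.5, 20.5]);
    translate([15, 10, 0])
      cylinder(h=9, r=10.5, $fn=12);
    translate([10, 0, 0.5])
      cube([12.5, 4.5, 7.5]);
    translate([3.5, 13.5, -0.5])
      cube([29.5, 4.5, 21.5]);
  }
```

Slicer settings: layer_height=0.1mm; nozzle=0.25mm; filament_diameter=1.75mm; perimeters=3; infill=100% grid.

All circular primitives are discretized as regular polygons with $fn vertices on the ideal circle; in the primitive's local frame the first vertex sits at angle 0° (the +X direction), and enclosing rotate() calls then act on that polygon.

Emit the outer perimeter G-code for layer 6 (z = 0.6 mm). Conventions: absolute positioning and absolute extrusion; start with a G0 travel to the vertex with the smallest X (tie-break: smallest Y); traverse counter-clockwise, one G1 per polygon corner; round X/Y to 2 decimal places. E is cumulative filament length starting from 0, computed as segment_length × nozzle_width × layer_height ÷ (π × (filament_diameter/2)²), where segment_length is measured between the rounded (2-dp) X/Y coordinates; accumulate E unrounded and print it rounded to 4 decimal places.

At z = 0.6 mm: the 20.5×6.5 cube contributes its full rectangle; the r=10.5 cylinder at (15, 10) gives a regular 12-gon of circumradius 10.5 (constant along its height); the cube at (10, 0) (footprint 12.5×4.5) is included at this height; the cube at (3.5, 13.5) is present — its section is the full 29.5×4.5 rectangle; After the difference (first − rest): starting from the 20.5×6.5 cube, the r=10.5 cylinder at (15, 10) partially overlaps it — only the 81.07 mm² overlap (of its 330.75 mm²) is removed, clipping the outline; the 12.5×4.5 cube at (10, 0) partially overlaps it — only the 3.11 mm² overlap (of its 56.25 mm²) is removed, clipping the outline; the 29.5×4.5 cube at (3.5, 13.5) misses the remaining region (no effect) — 1 connected region; (whole slice rotated 25° about Z — lengths, areas and connectivity unchanged). The outline is a single polygon with 7 vertices. Extrusion per mm of travel: 0.25 × 0.1 / (π × 0.875²) = 0.010394. Accumulating E over each segment gives final E = 0.3148.

G0 X-2.75 Y5.89 Z0.60
G1 X0.00 Y0.00 E0.0676
G1 X9.06 Y4.23 E0.1715
G1 X8.71 Y4.99 E0.1802
G1 X8.45 Y4.94 E0.1829
G1 X3.35 Y6.80 E0.2394
G1 X2.18 Y8.19 E0.2582
G1 X-2.75 Y5.89 E0.3148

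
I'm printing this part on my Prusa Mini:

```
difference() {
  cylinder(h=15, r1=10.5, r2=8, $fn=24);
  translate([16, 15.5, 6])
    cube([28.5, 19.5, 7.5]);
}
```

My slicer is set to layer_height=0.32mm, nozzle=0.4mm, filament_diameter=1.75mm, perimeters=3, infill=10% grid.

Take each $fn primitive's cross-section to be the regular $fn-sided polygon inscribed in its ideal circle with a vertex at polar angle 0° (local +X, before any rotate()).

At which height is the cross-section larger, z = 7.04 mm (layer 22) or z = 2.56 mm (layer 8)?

layer 8 (z = 2.56 mm)

Layer 22 (z = 7.04): the cone (r1=10.5→r2=8) has section circumradius 9.327 here — a regular 24-gon (area = (24/2)·9.327²·sin(360°/24) = 270.17 mm²); the cube at (16, 15.5) (footprint 28.5×19.5) is included at this height (area 555.75 mm²); After the difference (first − rest): starting from the cone (270.17 mm²), the 28.5×19.5 cube at (16, 15.5) misses the remaining region (no effect) — area = 270.17 mm². So its area = 270.17 mm². Layer 8 (z = 2.56): the cone (r1=10.5→r2=8) has section circumradius 10.073 here — a regular 24-gon (area = (24/2)·10.073²·sin(360°/24) = 315.15 mm²); the cube at (16, 15.5) does not reach this height (z outside [6, 13.5]); After the difference (first − rest): none of the subtracted shapes is present at this height, so the cone is unchanged — area = 315.15 mm². So its area = 315.15 mm². Layer 8 is larger (315.15 vs 270.17 mm²).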